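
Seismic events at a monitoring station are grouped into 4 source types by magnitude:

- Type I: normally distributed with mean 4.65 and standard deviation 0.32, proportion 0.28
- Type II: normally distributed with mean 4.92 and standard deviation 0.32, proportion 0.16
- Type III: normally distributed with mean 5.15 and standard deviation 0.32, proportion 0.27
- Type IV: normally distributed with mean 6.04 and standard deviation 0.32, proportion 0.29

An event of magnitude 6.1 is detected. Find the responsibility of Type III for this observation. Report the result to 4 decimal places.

Posterior ∝ prior × likelihood, so P(k | x) ∝ w_k f_k(x); normalise over all components.
Evaluate each component's likelihood at the observed value:
  L_I = (1/(0.32·√(2π)))·exp(−(6.1−4.65)²/(2·0.32²)) = 1.246695·exp(-10.26611) = 4.33754e-05
  L_II = (1/(0.32·√(2π)))·exp(−(6.1−4.92)²/(2·0.32²)) = 1.246695·exp(-6.79883) = 0.00139017
  L_III = (1/(0.32·√(2π)))·exp(−(6.1−5.15)²/(2·0.32²)) = 1.246695·exp(-4.40674) = 0.0152033
  L_IV = (1/(0.32·√(2π)))·exp(−(6.1−6.04)²/(2·0.32²)) = 1.246695·exp(-0.01758) = 1.22497
Unnormalised posteriors:
  w_I·L_I = 0.28 × 4.33754e-05 = 1.21451e-05
  w_II·L_II = 0.16 × 0.00139017 = 0.000222427
  w_III·L_III = 0.27 × 0.0152033 = 0.00410489
  w_IV·L_IV = 0.29 × 1.22497 = 0.355242
Marginal: 1.21451e-05 + 0.000222427 + 0.00410489 + 0.355242 = 0.359581
P(Type III | data) ≈ 0.0114

0.0114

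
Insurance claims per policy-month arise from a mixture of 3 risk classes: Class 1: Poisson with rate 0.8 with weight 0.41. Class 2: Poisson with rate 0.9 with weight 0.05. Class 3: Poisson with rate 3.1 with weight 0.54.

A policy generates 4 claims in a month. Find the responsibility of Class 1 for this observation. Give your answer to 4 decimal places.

Posterior ∝ prior × likelihood, so P(k | x) ∝ w_k f_k(x); normalise over all components.
Poisson probabilities:
  f_1 = 0.00766855
  f_2 = 0.0111146
  f_3 = 0.17335
Multiply by the mixture weights:
  w_1·f_1 = 0.41 × 0.00766855 = 0.0031441
  w_2·f_2 = 0.05 × 0.0111146 = 0.00055573
  w_3·f_3 = 0.54 × 0.17335 = 0.0936087
Evidence: 0.0031441 + 0.00055573 + 0.0936087 = 0.0973086
P(Class 1 | 4 claims) ≈ 0.0323

0.0323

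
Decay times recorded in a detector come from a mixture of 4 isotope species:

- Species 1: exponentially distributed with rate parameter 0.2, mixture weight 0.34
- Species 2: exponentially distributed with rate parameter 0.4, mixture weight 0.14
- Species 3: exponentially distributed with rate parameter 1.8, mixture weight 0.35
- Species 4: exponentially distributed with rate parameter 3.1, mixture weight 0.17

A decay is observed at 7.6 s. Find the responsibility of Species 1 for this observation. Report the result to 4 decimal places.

P(component k | x) = π_k·f_k(x) / marginal(x), where marginal(x) = Σ_j π_j·f_j(x).
Evaluate each component's likelihood at the observed value:
  f_1 = 0.0437424
  f_2 = 0.019134
  f_3 = 2.06122e-06
  f_4 = 1.81712e-10
Weight by the priors:
  π_1·f_1 = 0.34 × 0.0437424 = 0.0148724
  π_2·f_2 = 0.14 × 0.019134 = 0.00267875
  π_3·f_3 = 0.35 × 2.06122e-06 = 7.21426e-07
  π_4·f_4 = 0.17 × 1.81712e-10 = 3.0891e-11
Evidence: 0.0148724 + 0.00267875 + 7.21426e-07 + 3.0891e-11 = 0.0175519
P(Species 1 | data) = 0.0148724 / 0.0175519 ≈ 0.8473

0.8473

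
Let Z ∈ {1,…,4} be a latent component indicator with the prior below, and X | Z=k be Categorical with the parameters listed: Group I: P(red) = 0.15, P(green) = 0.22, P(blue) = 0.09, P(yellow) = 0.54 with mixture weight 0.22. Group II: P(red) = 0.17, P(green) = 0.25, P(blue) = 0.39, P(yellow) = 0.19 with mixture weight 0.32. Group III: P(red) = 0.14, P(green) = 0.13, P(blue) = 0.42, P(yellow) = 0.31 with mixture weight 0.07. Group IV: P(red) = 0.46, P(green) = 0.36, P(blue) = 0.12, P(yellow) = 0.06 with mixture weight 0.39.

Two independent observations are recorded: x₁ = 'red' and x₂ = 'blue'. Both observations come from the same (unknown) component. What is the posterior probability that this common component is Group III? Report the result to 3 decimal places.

0.083

The responsibility of component k is P(Z=k) f_k(x) divided by Σ_j P(Z=j) f_j(x).
Since both observations come from the same component, the likelihood for component k is f_k(x₁)·f_k(x₂).
  L_I = [0.15] × [0.09] = 0.0135
  L_II = [0.17] × [0.39] = 0.0663
  L_III = [0.14] × [0.42] = 0.0588
  L_IV = [0.46] × [0.12] = 0.0552
Multiply by the mixture weights:
  P(Z=I)·L_I = 0.22 × 0.0135 = 0.00297
  P(Z=II)·L_II = 0.32 × 0.0663 = 0.021216
  P(Z=III)·L_III = 0.07 × 0.0588 = 0.004116
  P(Z=IV)·L_IV = 0.39 × 0.0552 = 0.021528
Marginal: 0.00297 + 0.021216 + 0.004116 + 0.021528 = 0.04983
P(Group III | data) ≈ 0.083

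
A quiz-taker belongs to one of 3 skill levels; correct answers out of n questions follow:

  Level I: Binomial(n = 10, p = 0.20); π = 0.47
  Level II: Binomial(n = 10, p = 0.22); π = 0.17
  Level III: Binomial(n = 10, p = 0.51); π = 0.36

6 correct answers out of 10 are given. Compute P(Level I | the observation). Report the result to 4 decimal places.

Apply Bayes' rule: the posterior for each component is proportional to its prior times its likelihood at x.
Component likelihoods at x = 6 correct answers out of 10:
  p_I = 0.00550502
  p_II = 0.0088132
  p_III = 0.213022
Multiply by the mixture weights:
  π_I·p_I = 0.47 × 0.00550502 = 0.00258736
  π_II·p_II = 0.17 × 0.0088132 = 0.00149824
  π_III·p_III = 0.36 × 0.213022 = 0.076688
Denominator: 0.00258736 + 0.00149824 + 0.076688 = 0.0807736
P(Level I | 6 correct answers out of 10) ≈ 0.0320

0.0320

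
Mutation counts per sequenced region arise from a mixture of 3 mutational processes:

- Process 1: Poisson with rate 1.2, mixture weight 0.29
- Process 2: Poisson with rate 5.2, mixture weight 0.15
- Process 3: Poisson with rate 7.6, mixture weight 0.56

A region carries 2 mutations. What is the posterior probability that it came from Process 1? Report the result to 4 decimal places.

0.7654

Posterior ∝ prior × likelihood, so P(k | x) ∝ P(Z=k) f_k(x); normalise over all components.
Poisson probabilities:
  f_1 = e^(−1.2)·1.2^2/2! = 0.21686
  f_2 = e^(−5.2)·5.2^2/2! = 0.074584
  f_3 = e^(−7.6)·7.6^2/2! = 0.014453
Weight by the priors:
  P(Z=1)·f_1 = 0.29 × 0.21686 = 0.0628894
  P(Z=2)·f_2 = 0.15 × 0.074584 = 0.0111876
  P(Z=3)·f_3 = 0.56 × 0.014453 = 0.0080937
Evidence: 0.0628894 + 0.0111876 + 0.0080937 = 0.0821706
P(Process 1 | x) ≈ 0.7654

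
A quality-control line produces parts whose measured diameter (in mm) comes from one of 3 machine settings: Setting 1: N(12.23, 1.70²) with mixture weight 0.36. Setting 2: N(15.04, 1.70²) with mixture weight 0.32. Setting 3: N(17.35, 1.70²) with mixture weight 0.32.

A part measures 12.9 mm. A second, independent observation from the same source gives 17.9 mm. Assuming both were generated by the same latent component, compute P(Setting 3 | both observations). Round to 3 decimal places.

Apply Bayes' rule: the posterior for each component is proportional to its prior times its likelihood at x.
Since both observations come from the same component, the likelihood for component k is f_k(x₁)·f_k(x₂).
  L_1 = [(1/(1.70·√(2π)))·exp(−(12.9−12.23)²/(2·1.70²)) = 0.234672·exp(-0.07766) = 0.217136] × [0.000901311] = 0.000195707
  L_2 = [(1/(1.70·√(2π)))·exp(−(12.9−15.04)²/(2·1.70²)) = 0.234672·exp(-0.79232) = 0.106258] × [0.0569989] = 0.00605659
  L_3 = [(1/(1.70·√(2π)))·exp(−(12.9−17.35)²/(2·1.70²)) = 0.234672·exp(-3.42604) = 0.00763048] × [0.222706] = 0.00169935
Prior × likelihood for each component:
  w_1·L_1 = 0.36 × 0.000195707 = 7.04546e-05
  w_2·L_2 = 0.32 × 0.00605659 = 0.00193811
  w_3·L_3 = 0.32 × 0.00169935 = 0.000543793
Evidence: 7.04546e-05 + 0.00193811 + 0.000543793 = 0.00255236
Responsibility of Setting 3: 0.000543793 / 0.00255236 ≈ 0.213

0.213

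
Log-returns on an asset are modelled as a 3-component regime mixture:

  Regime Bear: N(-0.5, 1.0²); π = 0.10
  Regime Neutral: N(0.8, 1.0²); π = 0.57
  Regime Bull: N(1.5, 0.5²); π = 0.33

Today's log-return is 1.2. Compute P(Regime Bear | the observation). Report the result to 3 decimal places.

P(component k | x) = π_k·f_k(x) / marginal(x), where marginal(x) = Σ_j π_j·f_j(x).
Evaluate each component's likelihood at the observed value:
  p_Bear = (1/(1.0·√(2π)))·exp(−(1.2−-0.5)²/(2·1.0²)) = 0.398942·exp(-1.44500) = 0.0940491
  p_Neutral = (1/(1.0·√(2π)))·exp(−(1.2−0.8)²/(2·1.0²)) = 0.398942·exp(-0.08000) = 0.36827
  p_Bull = (1/(0.5·√(2π)))·exp(−(1.2−1.5)²/(2·0.5²)) = 0.797885·exp(-0.18000) = 0.666449
Prior × likelihood for each component:
  π_Bear·p_Bear = 0.10 × 0.0940491 = 0.00940491
  π_Neutral·p_Neutral = 0.57 × 0.36827 = 0.209914
  π_Bull·p_Bull = 0.33 × 0.666449 = 0.219928
Marginal: 0.00940491 + 0.209914 + 0.219928 = 0.439247
P(Regime Bear | data) ≈ 0.021

0.021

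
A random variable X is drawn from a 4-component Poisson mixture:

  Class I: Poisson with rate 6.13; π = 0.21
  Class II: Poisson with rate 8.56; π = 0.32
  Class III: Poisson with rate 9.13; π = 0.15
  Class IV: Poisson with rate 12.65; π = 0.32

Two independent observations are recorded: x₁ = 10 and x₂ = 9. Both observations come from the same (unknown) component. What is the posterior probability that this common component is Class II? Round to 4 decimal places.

0.4702

By Bayes' theorem, P(k | x) = P(Z=k) f_k(x) / Σ_j P(Z=j) f_j(x).
Since both observations come from the same component, the likelihood for component k is f_k(x₁)·f_k(x₂).
  L_I = [e^(−6.13)·6.13^10/10! = 0.0449383] × [0.0733088] = 0.00329437
  L_II = [e^(−8.56)·8.56^10/10! = 0.111536] × [0.130299] = 0.014533
  L_III = [e^(−9.13)·9.13^10/10! = 0.120181] × [0.131633] = 0.0158198
  L_IV = [e^(−12.65)·12.65^10/10! = 0.0927507] × [0.0733207] = 0.00680054
Prior × likelihood for each component:
  P(Z=I)·L_I = 0.21 × 0.00329437 = 0.000691818
  P(Z=II)·L_II = 0.32 × 0.014533 = 0.00465055
  P(Z=III)·L_III = 0.15 × 0.0158198 = 0.00237297
  P(Z=IV)·L_IV = 0.32 × 0.00680054 = 0.00217617
Evidence: 0.000691818 + 0.00465055 + 0.00237297 + 0.00217617 = 0.00989151
P(Class II | x₁, x₂) = 0.00465055 / 0.00989151 ≈ 0.4702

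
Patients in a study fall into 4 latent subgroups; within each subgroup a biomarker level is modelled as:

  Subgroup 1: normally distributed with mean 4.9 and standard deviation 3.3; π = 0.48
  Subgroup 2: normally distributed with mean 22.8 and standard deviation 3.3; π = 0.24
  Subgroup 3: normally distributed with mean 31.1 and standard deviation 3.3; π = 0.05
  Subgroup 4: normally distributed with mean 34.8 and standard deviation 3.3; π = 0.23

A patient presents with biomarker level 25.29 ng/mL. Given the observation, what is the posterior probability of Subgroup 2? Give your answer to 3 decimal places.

P(component k | x) = π_k·f_k(x) / marginal(x), where marginal(x) = Σ_j π_j·f_j(x).
Normal densities:
  p_1 = (1/(3.3·√(2π)))·exp(−(25.29−4.9)²/(2·3.3²)) = 0.120892·exp(-19.08871) = 6.19833e-10
  p_2 = (1/(3.3·√(2π)))·exp(−(25.29−22.8)²/(2·3.3²)) = 0.120892·exp(-0.28467) = 0.0909423
  p_3 = (1/(3.3·√(2π)))·exp(−(25.29−31.1)²/(2·3.3²)) = 0.120892·exp(-1.54987) = 0.0256624
  p_4 = (1/(3.3·√(2π)))·exp(−(25.29−34.8)²/(2·3.3²)) = 0.120892·exp(-4.15244) = 0.00190114
Unnormalised posteriors:
  π_1·p_1 = 0.48 × 6.19833e-10 = 2.9752e-10
  π_2·p_2 = 0.24 × 0.0909423 = 0.0218261
  π_3·p_3 = 0.05 × 0.0256624 = 0.00128312
  π_4·p_4 = 0.23 × 0.00190114 = 0.000437263
Denominator: 2.9752e-10 + 0.0218261 + 0.00128312 + 0.000437263 = 0.0235465
P(Subgroup 2 | 25.29 ng/mL) = 0.0218261 / 0.0235465 ≈ 0.927

0.927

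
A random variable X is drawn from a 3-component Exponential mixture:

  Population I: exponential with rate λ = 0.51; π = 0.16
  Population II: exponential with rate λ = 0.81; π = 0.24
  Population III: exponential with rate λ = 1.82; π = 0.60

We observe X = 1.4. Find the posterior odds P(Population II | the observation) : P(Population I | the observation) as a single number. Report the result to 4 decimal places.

1.5653

Posterior odds = (π_i f_i(x)) / (π_j f_j(x)); the normalising sum cancels.
Component likelihoods at x = 1.4:
  f_I = 0.249738
  f_II = 0.260612
  f_III = 0.142393
Posterior odds = (π_II·f_II) / (π_I·f_I) = (0.24·0.260612) / (0.16·0.249738) = 0.062547 / 0.039958 ≈ 1.5653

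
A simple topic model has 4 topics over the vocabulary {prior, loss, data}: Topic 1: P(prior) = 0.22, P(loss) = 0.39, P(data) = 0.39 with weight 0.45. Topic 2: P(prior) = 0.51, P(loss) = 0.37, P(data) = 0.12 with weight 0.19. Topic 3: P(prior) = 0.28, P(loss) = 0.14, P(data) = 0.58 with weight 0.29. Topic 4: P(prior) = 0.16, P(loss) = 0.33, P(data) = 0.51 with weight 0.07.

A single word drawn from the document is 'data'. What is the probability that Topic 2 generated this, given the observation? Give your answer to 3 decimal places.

P(component k | x) = π_k·f_k(x) / marginal(x), where marginal(x) = Σ_j π_j·f_j(x).
Evaluate each component's likelihood at the observed value:
  L_1 = 0.39
  L_2 = 0.12
  L_3 = 0.58
  L_4 = 0.51
Multiply by the mixture weights:
  π_1·L_1 = 0.45 × 0.39 = 0.1755
  π_2·L_2 = 0.19 × 0.12 = 0.0228
  π_3·L_3 = 0.29 × 0.58 = 0.1682
  π_4·L_4 = 0.07 × 0.51 = 0.0357
Evidence: 0.1755 + 0.0228 + 0.1682 + 0.0357 = 0.4022
Responsibility of Topic 2: 0.0228 / 0.4022 ≈ 0.057

0.057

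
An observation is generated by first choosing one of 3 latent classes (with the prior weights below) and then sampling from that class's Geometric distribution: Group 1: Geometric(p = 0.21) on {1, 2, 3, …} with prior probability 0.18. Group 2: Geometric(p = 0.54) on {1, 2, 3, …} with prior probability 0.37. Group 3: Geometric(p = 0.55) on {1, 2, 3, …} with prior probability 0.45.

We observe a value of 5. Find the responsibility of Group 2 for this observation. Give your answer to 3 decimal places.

Posterior ∝ prior × likelihood, so P(k | x) ∝ P(Z=k) f_k(x); normalise over all components.
Evaluate each component's likelihood at the observed value:
  L_1 = 0.21·(1−0.21)^4 = 0.21·0.389501 = 0.0817952
  L_2 = 0.54·(1−0.54)^4 = 0.54·0.0447746 = 0.0241783
  L_3 = 0.55·(1−0.55)^4 = 0.55·0.0410062 = 0.0225534
Multiply by the mixture weights:
  P(Z=1)·L_1 = 0.18 × 0.0817952 = 0.0147231
  P(Z=2)·L_2 = 0.37 × 0.0241783 = 0.00894596
  P(Z=3)·L_3 = 0.45 × 0.0225534 = 0.010149
Evidence: 0.0147231 + 0.00894596 + 0.010149 = 0.0338181
Responsibility of Group 2: 0.00894596 / 0.0338181 ≈ 0.265

0.265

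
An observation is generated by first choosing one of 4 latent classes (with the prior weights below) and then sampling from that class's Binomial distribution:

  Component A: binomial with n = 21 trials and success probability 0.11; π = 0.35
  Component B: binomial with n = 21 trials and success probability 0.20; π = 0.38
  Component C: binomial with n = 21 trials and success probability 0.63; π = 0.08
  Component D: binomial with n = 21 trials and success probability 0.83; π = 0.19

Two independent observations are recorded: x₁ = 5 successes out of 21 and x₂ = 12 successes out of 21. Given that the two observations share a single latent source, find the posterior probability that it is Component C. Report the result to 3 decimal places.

The responsibility of component k is π_k f_k(x) divided by Σ_j π_j f_j(x).
Since both observations come from the same component, the likelihood for component k is f_k(x₁)·f_k(x₂).
  f_A = [0.0507863] × [3.23196e-07] = 1.64139e-08
  f_B = [0.183287] × [0.00016159] = 2.96174e-05
  f_C = [0.000249157] × [0.14933] = 3.72066e-05
  f_D = [3.90046e-09] × [0.00372582] = 1.45324e-11
Prior × likelihood for each component:
  π_A·f_A = 0.35 × 1.64139e-08 = 5.74488e-09
  π_B·f_B = 0.38 × 2.96174e-05 = 1.12546e-05
  π_C·f_C = 0.08 × 3.72066e-05 = 2.97652e-06
  π_D·f_D = 0.19 × 1.45324e-11 = 2.76116e-12
Normaliser: 5.74488e-09 + 1.12546e-05 + 2.97652e-06 + 2.76116e-12 = 1.42369e-05
Responsibility of Component C: 2.97652e-06 / 1.42369e-05 ≈ 0.209

0.209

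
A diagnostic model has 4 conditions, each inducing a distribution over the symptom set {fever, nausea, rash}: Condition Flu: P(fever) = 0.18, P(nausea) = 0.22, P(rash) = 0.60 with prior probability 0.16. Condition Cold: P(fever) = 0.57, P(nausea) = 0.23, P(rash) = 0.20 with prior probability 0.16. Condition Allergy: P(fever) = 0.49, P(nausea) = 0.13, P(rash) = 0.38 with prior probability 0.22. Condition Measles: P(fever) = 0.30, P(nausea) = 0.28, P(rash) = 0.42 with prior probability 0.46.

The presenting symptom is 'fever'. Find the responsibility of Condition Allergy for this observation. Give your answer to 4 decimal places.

P(component k | x) = π_k·f_k(x) / marginal(x), where marginal(x) = Σ_j π_j·f_j(x).
Categorical probabilities:
  f_Flu = 0.18
  f_Cold = 0.57
  f_Allergy = 0.49
  f_Measles = 0.3
Unnormalised posteriors:
  π_Flu·f_Flu = 0.16 × 0.18 = 0.0288
  π_Cold·f_Cold = 0.16 × 0.57 = 0.0912
  π_Allergy·f_Allergy = 0.22 × 0.49 = 0.1078
  π_Measles·f_Measles = 0.46 × 0.3 = 0.138
Denominator: 0.0288 + 0.0912 + 0.1078 + 0.138 = 0.3658
P(Condition Allergy | x) = 0.1078 / 0.3658 ≈ 0.2947

0.2947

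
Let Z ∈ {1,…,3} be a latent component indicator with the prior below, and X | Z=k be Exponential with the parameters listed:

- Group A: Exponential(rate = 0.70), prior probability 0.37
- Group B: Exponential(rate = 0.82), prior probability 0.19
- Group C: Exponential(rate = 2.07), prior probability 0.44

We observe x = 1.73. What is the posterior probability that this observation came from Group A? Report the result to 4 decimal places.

P(component k | x) = π_k·f_k(x) / marginal(x), where marginal(x) = Σ_j π_j·f_j(x).
Exponential densities:
  f_A = 0.208529
  f_B = 0.198483
  f_C = 0.0576393
Weight by the priors:
  π_A·f_A = 0.37 × 0.208529 = 0.0771559
  π_B·f_B = 0.19 × 0.198483 = 0.0377118
  π_C·f_C = 0.44 × 0.0576393 = 0.0253613
Marginal: 0.0771559 + 0.0377118 + 0.0253613 = 0.140229
P(Group A | x) ≈ 0.5502

0.5502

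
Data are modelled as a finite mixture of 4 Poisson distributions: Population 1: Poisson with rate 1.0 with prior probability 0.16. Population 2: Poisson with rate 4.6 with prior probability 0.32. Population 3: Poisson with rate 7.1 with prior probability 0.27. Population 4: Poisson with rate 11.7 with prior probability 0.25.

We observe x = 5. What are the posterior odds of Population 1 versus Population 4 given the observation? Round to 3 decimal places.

The posterior odds equal the prior odds times the likelihood ratio: (P(Z=i)/P(Z=j))·(f_i(x)/f_j(x)).
Poisson probabilities:
  p_1 = 0.00306566
  p_2 = 0.172526
  p_3 = 0.124057
  p_4 = 0.0151531
0.000490506 / 0.00378828 ≈ 0.129

0.129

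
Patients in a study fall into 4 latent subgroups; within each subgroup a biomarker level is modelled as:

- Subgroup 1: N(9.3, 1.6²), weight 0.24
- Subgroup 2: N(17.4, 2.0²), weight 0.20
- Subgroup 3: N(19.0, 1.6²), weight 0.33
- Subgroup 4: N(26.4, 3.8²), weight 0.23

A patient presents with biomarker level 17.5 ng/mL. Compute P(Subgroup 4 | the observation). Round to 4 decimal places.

0.0165

The responsibility of component k is P(Z=k) f_k(x) divided by Σ_j P(Z=j) f_j(x).
Component likelihoods at x = 17.5 ng/mL:
  L_1 = (1/(1.6·√(2π)))·exp(−(17.5−9.3)²/(2·1.6²)) = 0.249339·exp(-13.13281) = 4.93494e-07
  L_2 = (1/(2.0·√(2π)))·exp(−(17.5−17.4)²/(2·2.0²)) = 0.199471·exp(-0.00125) = 0.199222
  L_3 = (1/(1.6·√(2π)))·exp(−(17.5−19.0)²/(2·1.6²)) = 0.249339·exp(-0.43945) = 0.160671
  L_4 = (1/(3.8·√(2π)))·exp(−(17.5−26.4)²/(2·3.8²)) = 0.104985·exp(-2.74273) = 0.00676043
Prior × likelihood for each component:
  P(Z=1)·L_1 = 0.24 × 4.93494e-07 = 1.18439e-07
  P(Z=2)·L_2 = 0.20 × 0.199222 = 0.0398444
  P(Z=3)·L_3 = 0.33 × 0.160671 = 0.0530215
  P(Z=4)·L_4 = 0.23 × 0.00676043 = 0.0015549
Evidence: 1.18439e-07 + 0.0398444 + 0.0530215 + 0.0015549 = 0.0944209
P(Subgroup 4 | 17.5 ng/mL) ≈ 0.0165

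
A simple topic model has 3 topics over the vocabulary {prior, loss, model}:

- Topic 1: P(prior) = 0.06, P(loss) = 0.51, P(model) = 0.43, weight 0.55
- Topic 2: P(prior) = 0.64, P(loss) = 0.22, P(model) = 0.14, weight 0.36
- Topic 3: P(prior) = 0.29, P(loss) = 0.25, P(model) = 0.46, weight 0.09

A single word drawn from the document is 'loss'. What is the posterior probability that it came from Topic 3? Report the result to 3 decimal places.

0.059

Apply Bayes' rule: the posterior for each component is proportional to its prior times its likelihood at x.
Categorical probabilities:
  L_1 = P(loss | comp) = 0.51
  L_2 = P(loss | comp) = 0.22
  L_3 = P(loss | comp) = 0.25
Weight by the priors:
  P(Z=1)·L_1 = 0.55 × 0.51 = 0.2805
  P(Z=2)·L_2 = 0.36 × 0.22 = 0.0792
  P(Z=3)·L_3 = 0.09 × 0.25 = 0.0225
Normaliser: 0.2805 + 0.0792 + 0.0225 = 0.3822
P(Topic 3 | x) ≈ 0.059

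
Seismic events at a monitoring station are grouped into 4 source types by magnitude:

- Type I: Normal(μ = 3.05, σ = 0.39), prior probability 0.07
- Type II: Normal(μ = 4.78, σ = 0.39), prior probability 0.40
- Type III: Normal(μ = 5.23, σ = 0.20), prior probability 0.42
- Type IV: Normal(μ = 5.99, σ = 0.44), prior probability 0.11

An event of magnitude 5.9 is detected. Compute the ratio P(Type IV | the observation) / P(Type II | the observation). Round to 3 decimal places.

Posterior odds = (w_i f_i(x)) / (w_j f_j(x)); the normalising sum cancels.
Normal densities:
  f_I = 2.5922e-12
  f_II = 0.0165572
  f_III = 0.00729365
  f_IV = 0.887917
Odds = (0.11/0.40) × (0.887917/0.0165572) = 0.275 × 53.6272 ≈ 14.747

14.747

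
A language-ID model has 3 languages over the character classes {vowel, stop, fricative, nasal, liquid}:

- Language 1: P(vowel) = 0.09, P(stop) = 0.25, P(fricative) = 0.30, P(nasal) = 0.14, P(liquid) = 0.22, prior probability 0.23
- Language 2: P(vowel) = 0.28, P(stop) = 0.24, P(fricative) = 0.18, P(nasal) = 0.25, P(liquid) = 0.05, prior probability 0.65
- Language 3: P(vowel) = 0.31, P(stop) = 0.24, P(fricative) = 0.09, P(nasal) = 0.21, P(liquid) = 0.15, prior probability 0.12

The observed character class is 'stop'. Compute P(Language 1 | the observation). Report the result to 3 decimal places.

0.237

By Bayes' theorem, P(k | x) = P(Z=k) f_k(x) / Σ_j P(Z=j) f_j(x).
Categorical probabilities:
  f_1 = 0.25
  f_2 = 0.24
  f_3 = 0.24
Weight by the priors:
  P(Z=1)·f_1 = 0.23 × 0.25 = 0.0575
  P(Z=2)·f_2 = 0.65 × 0.24 = 0.156
  P(Z=3)·f_3 = 0.12 × 0.24 = 0.0288
Normaliser: 0.0575 + 0.156 + 0.0288 = 0.2423
P(Language 1 | 'stop') = 0.0575 / 0.2423 ≈ 0.237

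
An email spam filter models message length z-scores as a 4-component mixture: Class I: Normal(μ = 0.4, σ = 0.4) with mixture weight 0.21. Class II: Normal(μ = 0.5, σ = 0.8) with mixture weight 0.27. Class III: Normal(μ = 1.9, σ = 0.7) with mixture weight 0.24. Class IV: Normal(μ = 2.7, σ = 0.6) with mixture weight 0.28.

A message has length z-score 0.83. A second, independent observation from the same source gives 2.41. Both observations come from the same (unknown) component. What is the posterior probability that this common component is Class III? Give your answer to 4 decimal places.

Posterior ∝ prior × likelihood, so P(k | x) ∝ w_k f_k(x); normalise over all components.
Since both observations come from the same component, the likelihood for component k is f_k(x₁)·f_k(x₂).
  p_I = [(1/(0.4·√(2π)))·exp(−(0.83−0.4)²/(2·0.4²)) = 0.997356·exp(-0.57781) = 0.559641] × [3.27904e-06] = 1.83508e-06
  p_II = [(1/(0.8·√(2π)))·exp(−(0.83−0.5)²/(2·0.8²)) = 0.498678·exp(-0.08508) = 0.458006] × [0.0288434] = 0.0132105
  p_III = [(1/(0.7·√(2π)))·exp(−(0.83−1.9)²/(2·0.7²)) = 0.569918·exp(-1.16827) = 0.177191] × [0.437066] = 0.077444
  p_IV = [(1/(0.6·√(2π)))·exp(−(0.83−2.7)²/(2·0.6²)) = 0.664904·exp(-4.85681) = 0.00516981] × [0.591604] = 0.00305848
Prior × likelihood for each component:
  w_I·p_I = 0.21 × 1.83508e-06 = 3.85368e-07
  w_II·p_II = 0.27 × 0.0132105 = 0.00356682
  w_III·p_III = 0.24 × 0.077444 = 0.0185866
  w_IV·p_IV = 0.28 × 0.00305848 = 0.000856375
Sum: 3.85368e-07 + 0.00356682 + 0.0185866 + 0.000856375 = 0.0230101
P(Class III | x) = 0.0185866 / 0.0230101 ≈ 0.8078

0.8078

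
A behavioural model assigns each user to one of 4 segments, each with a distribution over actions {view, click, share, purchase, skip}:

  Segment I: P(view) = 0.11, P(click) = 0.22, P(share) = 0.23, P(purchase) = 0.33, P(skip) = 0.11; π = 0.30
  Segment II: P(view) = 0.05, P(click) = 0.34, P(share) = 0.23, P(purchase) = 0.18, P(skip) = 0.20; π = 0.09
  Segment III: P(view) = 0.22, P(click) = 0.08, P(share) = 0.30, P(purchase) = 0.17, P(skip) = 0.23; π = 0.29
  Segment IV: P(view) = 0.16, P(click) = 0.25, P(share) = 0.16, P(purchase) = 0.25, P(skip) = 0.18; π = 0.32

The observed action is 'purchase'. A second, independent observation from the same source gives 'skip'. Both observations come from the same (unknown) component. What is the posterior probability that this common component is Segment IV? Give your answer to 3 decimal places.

0.361

The responsibility of component k is π_k f_k(x) divided by Σ_j π_j f_j(x).
Since both observations come from the same component, the likelihood for component k is f_k(x₁)·f_k(x₂).
  p_I = [P(purchase | comp) = 0.33] × [0.11] = 0.0363
  p_II = [P(purchase | comp) = 0.18] × [0.2] = 0.036
  p_III = [P(purchase | comp) = 0.17] × [0.23] = 0.0391
  p_IV = [P(purchase | comp) = 0.25] × [0.18] = 0.045
Multiply by the mixture weights:
  π_I·p_I = 0.30 × 0.0363 = 0.01089
  π_II·p_II = 0.09 × 0.036 = 0.00324
  π_III·p_III = 0.29 × 0.0391 = 0.011339
  π_IV·p_IV = 0.32 × 0.045 = 0.0144
Evidence: 0.01089 + 0.00324 + 0.011339 + 0.0144 = 0.039869
So the posterior for Segment IV is 0.0144 / 0.039869 ≈ 0.361.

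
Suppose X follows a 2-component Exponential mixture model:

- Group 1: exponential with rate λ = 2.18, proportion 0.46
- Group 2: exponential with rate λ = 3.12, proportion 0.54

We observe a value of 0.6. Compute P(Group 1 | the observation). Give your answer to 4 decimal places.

0.5113

The responsibility of component k is π_k f_k(x) divided by Σ_j π_j f_j(x).
Component likelihoods at x = 0.6:
  L_1 = 0.589385
  L_2 = 0.479905
Weight by the priors:
  π_1·L_1 = 0.46 × 0.589385 = 0.271117
  π_2·L_2 = 0.54 × 0.479905 = 0.259149
Evidence: 0.271117 + 0.259149 = 0.530266
P(Group 1 | the observation) = 0.271117 / 0.530266 ≈ 0.5113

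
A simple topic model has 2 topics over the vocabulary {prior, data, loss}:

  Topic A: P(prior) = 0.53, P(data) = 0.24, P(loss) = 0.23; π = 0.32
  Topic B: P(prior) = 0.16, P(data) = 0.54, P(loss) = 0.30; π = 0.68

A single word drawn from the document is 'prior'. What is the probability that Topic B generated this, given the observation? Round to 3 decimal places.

By Bayes' theorem, P(k | x) = P(Z=k) f_k(x) / Σ_j P(Z=j) f_j(x).
Evaluate each component's likelihood at the observed value:
  p_A = 0.53
  p_B = 0.16
Prior × likelihood for each component:
  P(Z=A)·p_A = 0.32 × 0.53 = 0.1696
  P(Z=B)·p_B = 0.68 × 0.16 = 0.1088
Marginal: 0.1696 + 0.1088 = 0.2784
So the posterior for Topic B is 0.1088 / 0.2784 ≈ 0.391.

0.391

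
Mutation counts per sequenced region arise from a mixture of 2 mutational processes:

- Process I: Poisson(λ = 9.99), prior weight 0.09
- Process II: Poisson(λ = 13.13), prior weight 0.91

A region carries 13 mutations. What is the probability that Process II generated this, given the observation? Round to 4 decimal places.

By Bayes' theorem, P(k | x) = π_k f_k(x) / Σ_j π_j f_j(x).
Evaluate each component's likelihood at the observed value:
  L_I = e^(−9.99)·9.99^13/13! = 0.0726891
  L_II = e^(−13.13)·13.13^13/13! = 0.109869
Unnormalised posteriors:
  π_I·L_I = 0.09 × 0.0726891 = 0.00654202
  π_II·L_II = 0.91 × 0.109869 = 0.0999807
Normaliser: 0.00654202 + 0.0999807 = 0.106523
P(Process II | data) ≈ 0.9386

0.9386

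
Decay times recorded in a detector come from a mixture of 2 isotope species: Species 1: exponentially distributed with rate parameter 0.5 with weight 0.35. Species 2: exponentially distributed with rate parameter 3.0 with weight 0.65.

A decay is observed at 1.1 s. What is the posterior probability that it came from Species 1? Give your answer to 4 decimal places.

0.5840

By Bayes' theorem, P(k | x) = P(Z=k) f_k(x) / Σ_j P(Z=j) f_j(x).
Evaluate each component's likelihood at the observed value:
  L_1 = 0.288475
  L_2 = 0.11065
Prior × likelihood for each component:
  P(Z=1)·L_1 = 0.35 × 0.288475 = 0.100966
  P(Z=2)·L_2 = 0.65 × 0.11065 = 0.0719222
Marginal: 0.100966 + 0.0719222 = 0.172888
So the posterior for Species 1 is 0.100966 / 0.172888 ≈ 0.5840.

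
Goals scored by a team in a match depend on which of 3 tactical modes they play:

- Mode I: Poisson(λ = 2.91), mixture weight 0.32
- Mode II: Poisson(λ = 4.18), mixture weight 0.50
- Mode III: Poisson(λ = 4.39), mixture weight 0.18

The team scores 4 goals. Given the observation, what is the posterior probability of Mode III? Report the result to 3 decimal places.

0.188

P(component k | x) = π_k·f_k(x) / marginal(x), where marginal(x) = Σ_j π_j·f_j(x).
Poisson probabilities:
  p_I = 0.162766
  p_II = 0.1946
  p_III = 0.191908
Prior × likelihood for each component:
  π_I·p_I = 0.32 × 0.162766 = 0.0520851
  π_II·p_II = 0.50 × 0.1946 = 0.0973
  π_III·p_III = 0.18 × 0.191908 = 0.0345435
Normaliser: 0.0520851 + 0.0973 + 0.0345435 = 0.183929
Responsibility of Mode III: 0.0345435 / 0.183929 ≈ 0.188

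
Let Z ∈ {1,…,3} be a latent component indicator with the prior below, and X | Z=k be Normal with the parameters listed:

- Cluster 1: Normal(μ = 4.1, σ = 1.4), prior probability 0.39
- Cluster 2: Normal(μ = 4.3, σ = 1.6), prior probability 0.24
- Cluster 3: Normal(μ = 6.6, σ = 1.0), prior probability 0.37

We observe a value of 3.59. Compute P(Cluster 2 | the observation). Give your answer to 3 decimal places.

0.339

Posterior ∝ prior × likelihood, so P(k | x) ∝ π_k f_k(x); normalise over all components.
Component likelihoods at x = 3.59:
  p_1 = 0.266665
  p_2 = 0.22596
  p_3 = 0.00430065
Prior × likelihood for each component:
  π_1·p_1 = 0.39 × 0.266665 = 0.103999
  π_2·p_2 = 0.24 × 0.22596 = 0.0542303
  π_3·p_3 = 0.37 × 0.00430065 = 0.00159124
Denominator: 0.103999 + 0.0542303 + 0.00159124 = 0.159821
P(Cluster 2 | data) = 0.0542303 / 0.159821 ≈ 0.339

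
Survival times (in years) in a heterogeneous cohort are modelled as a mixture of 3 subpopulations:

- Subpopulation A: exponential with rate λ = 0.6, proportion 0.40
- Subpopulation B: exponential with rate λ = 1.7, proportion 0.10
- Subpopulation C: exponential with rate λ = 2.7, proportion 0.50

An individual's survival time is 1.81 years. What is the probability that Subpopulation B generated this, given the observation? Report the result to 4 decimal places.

0.0791

Posterior ∝ prior × likelihood, so P(k | x) ∝ π_k f_k(x); normalise over all components.
Exponential densities:
  f_A = 0.202538
  f_B = 0.0783655
  f_C = 0.0203689
Prior × likelihood for each component:
  π_A·f_A = 0.40 × 0.202538 = 0.0810154
  π_B·f_B = 0.10 × 0.0783655 = 0.00783655
  π_C·f_C = 0.50 × 0.0203689 = 0.0101844
Marginal: 0.0810154 + 0.00783655 + 0.0101844 = 0.0990363
P(Subpopulation B | 1.81 years) = 0.00783655 / 0.0990363 ≈ 0.0791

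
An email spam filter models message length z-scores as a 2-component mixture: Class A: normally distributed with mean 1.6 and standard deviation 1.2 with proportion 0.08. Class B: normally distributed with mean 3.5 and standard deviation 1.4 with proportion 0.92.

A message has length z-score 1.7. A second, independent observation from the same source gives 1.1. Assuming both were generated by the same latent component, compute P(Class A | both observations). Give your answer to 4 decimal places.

0.5179

P(component k | x) = π_k·f_k(x) / marginal(x), where marginal(x) = Σ_j π_j·f_j(x).
Since both observations come from the same component, the likelihood for component k is f_k(x₁)·f_k(x₂).
  p_A = [0.3313] × [0.30481] = 0.100984
  p_B = [0.124688] × [0.0655594] = 0.00817447
Weight by the priors:
  π_A·p_A = 0.08 × 0.100984 = 0.00807868
  π_B·p_B = 0.92 × 0.00817447 = 0.00752051
Sum: 0.00807868 + 0.00752051 = 0.0155992
P(Class A | data) ≈ 0.5179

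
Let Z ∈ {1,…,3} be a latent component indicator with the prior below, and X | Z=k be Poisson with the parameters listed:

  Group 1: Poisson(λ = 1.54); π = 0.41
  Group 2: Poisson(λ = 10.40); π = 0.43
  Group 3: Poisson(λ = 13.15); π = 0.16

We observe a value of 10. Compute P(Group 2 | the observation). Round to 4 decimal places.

The responsibility of component k is w_k f_k(x) divided by Σ_j w_j f_j(x).
Poisson probabilities:
  p_1 = 4.43232e-06
  p_2 = 0.124139
  p_3 = 0.0828938
Prior × likelihood for each component:
  w_1·p_1 = 0.41 × 4.43232e-06 = 1.81725e-06
  w_2·p_2 = 0.43 × 0.124139 = 0.0533797
  w_3·p_3 = 0.16 × 0.0828938 = 0.013263
Denominator: 1.81725e-06 + 0.0533797 + 0.013263 = 0.0666445
So the posterior for Group 2 is 0.0533797 / 0.0666445 ≈ 0.8010.

0.8010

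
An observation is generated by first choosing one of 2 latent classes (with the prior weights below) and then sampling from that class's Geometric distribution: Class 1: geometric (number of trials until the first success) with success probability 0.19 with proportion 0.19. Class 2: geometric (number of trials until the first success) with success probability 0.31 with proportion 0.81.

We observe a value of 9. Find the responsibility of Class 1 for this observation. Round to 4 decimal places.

0.3415

P(component k | x) = π_k·f_k(x) / marginal(x), where marginal(x) = Σ_j π_j·f_j(x).
Component likelihoods at x = 9:
  f_1 = 0.0352074
  f_2 = 0.0159277
Multiply by the mixture weights:
  π_1·f_1 = 0.19 × 0.0352074 = 0.0066894
  π_2·f_2 = 0.81 × 0.0159277 = 0.0129015
Normaliser: 0.0066894 + 0.0129015 = 0.0195909
P(Class 1 | data) ≈ 0.3415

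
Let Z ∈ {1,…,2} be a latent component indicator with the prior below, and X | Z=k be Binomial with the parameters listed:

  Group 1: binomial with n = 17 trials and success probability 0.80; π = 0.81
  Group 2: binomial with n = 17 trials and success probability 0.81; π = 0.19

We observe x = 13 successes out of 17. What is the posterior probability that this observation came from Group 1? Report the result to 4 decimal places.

The responsibility of component k is π_k f_k(x) divided by Σ_j π_j f_j(x).
Evaluate each component's likelihood at the observed value:
  f_1 = 0.209347
  f_2 = 0.200399
Prior × likelihood for each component:
  π_1·f_1 = 0.81 × 0.209347 = 0.169571
  π_2·f_2 = 0.19 × 0.200399 = 0.0380759
Sum: 0.169571 + 0.0380759 = 0.207647
So the posterior for Group 1 is 0.169571 / 0.207647 ≈ 0.8166.

0.8166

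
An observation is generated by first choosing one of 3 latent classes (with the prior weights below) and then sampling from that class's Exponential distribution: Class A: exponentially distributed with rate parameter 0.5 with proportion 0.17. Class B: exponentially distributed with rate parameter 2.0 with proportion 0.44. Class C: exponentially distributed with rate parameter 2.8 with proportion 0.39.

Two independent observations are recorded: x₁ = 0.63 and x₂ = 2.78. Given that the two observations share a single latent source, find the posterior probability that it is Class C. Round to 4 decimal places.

0.0221

Posterior ∝ prior × likelihood, so P(k | x) ∝ π_k f_k(x); normalise over all components.
Since both observations come from the same component, the likelihood for component k is f_k(x₁)·f_k(x₂).
  L_A = [0.364894] × [0.124538] = 0.0454431
  L_B = [0.567308] × [0.00769755] = 0.00436688
  L_C = [0.479803] × [0.00116576] = 0.000559335
Unnormalised posteriors:
  π_A·L_A = 0.17 × 0.0454431 = 0.00772533
  π_B·L_B = 0.44 × 0.00436688 = 0.00192143
  π_C·L_C = 0.39 × 0.000559335 = 0.000218141
Denominator: 0.00772533 + 0.00192143 + 0.000218141 = 0.0098649
So the posterior for Class C is 0.000218141 / 0.0098649 ≈ 0.0221.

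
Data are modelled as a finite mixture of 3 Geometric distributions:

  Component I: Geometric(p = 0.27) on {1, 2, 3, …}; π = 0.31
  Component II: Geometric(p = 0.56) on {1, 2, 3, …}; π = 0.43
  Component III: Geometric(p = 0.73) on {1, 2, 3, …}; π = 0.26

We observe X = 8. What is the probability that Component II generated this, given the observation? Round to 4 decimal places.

0.0766

Posterior ∝ prior × likelihood, so P(k | x) ∝ w_k f_k(x); normalise over all components.
Geometric probabilities:
  f_I = 0.27·(1−0.27)^7 = 0.27·0.110474 = 0.029828
  f_II = 0.56·(1−0.56)^7 = 0.56·0.00319278 = 0.00178796
  f_III = 0.73·(1−0.73)^7 = 0.73·0.000104604 = 7.63606e-05
Weight by the priors:
  w_I·f_I = 0.31 × 0.029828 = 0.00924667
  w_II·f_II = 0.43 × 0.00178796 = 0.000768821
  w_III·f_III = 0.26 × 7.63606e-05 = 1.98538e-05
Marginal: 0.00924667 + 0.000768821 + 1.98538e-05 = 0.0100353
Responsibility of Component II: 0.000768821 / 0.0100353 ≈ 0.0766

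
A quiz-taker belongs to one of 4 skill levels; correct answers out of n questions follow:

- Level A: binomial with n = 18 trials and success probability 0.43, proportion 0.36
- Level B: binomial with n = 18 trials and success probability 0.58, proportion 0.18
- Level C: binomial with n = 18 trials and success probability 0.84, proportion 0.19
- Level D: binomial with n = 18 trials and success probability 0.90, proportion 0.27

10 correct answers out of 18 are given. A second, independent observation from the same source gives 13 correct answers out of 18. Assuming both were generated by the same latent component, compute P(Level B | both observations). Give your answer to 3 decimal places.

Apply Bayes' rule: the posterior for each component is proportional to its prior times its likelihood at x.
Since both observations come from the same component, the likelihood for component k is f_k(x₁)·f_k(x₂).
  L_A = [C(18,10)·0.43^10·0.57^8 = 43758·0.000216115·0.0111429 = 0.105376] × [0.00885816] = 0.000933436
  L_B = [C(18,10)·0.58^10·0.42^8 = 43758·0.00430804·0.000968265 = 0.182529] × [0.0941217] = 0.0171799
  L_C = [C(18,10)·0.84^10·0.16^8 = 43758·0.174901·4.29497e-07 = 0.00328708] × [0.0931344] = 0.00030614
  L_D = [C(18,10)·0.90^10·0.10^8 = 43758·0.348678·1e-08 = 0.000152575] × [0.0217787] = 3.32288e-06
Multiply by the mixture weights:
  π_A·L_A = 0.36 × 0.000933436 = 0.000336037
  π_B·L_B = 0.18 × 0.0171799 = 0.00309239
  π_C·L_C = 0.19 × 0.00030614 = 5.81666e-05
  π_D·L_D = 0.27 × 3.32288e-06 = 8.97178e-07
Sum: 0.000336037 + 0.00309239 + 5.81666e-05 + 8.97178e-07 = 0.00348749
Responsibility of Level B: 0.00309239 / 0.00348749 ≈ 0.887

0.887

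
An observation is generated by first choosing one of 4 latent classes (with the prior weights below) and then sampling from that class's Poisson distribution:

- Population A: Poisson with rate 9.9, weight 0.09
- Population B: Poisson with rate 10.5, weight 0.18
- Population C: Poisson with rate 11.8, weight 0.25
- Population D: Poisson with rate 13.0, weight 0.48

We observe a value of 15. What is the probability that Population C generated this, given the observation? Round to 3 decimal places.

0.244

By Bayes' theorem, P(k | x) = π_k f_k(x) / Σ_j π_j f_j(x).
Poisson probabilities:
  L_A = e^(−9.9)·9.9^15/15! = 0.0329999
  L_B = e^(−10.5)·10.5^15/15! = 0.0437772
  L_C = e^(−11.8)·11.8^15/15! = 0.0687156
  L_D = e^(−13.0)·13.0^15/15! = 0.0884754
Weight by the priors:
  π_A·L_A = 0.09 × 0.0329999 = 0.00296999
  π_B·L_B = 0.18 × 0.0437772 = 0.00787989
  π_C·L_C = 0.25 × 0.0687156 = 0.0171789
  π_D·L_D = 0.48 × 0.0884754 = 0.0424682
Marginal: 0.00296999 + 0.00787989 + 0.0171789 + 0.0424682 = 0.070497
Responsibility of Population C: 0.0171789 / 0.070497 ≈ 0.244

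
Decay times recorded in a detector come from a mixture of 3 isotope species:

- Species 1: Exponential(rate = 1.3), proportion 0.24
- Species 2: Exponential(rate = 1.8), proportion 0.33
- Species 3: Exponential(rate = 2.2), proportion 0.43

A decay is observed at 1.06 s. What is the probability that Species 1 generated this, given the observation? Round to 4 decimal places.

0.3041

Apply Bayes' rule: the posterior for each component is proportional to its prior times its likelihood at x.
Exponential densities:
  L_1 = 0.327707
  L_2 = 0.267078
  L_3 = 0.213623
Multiply by the mixture weights:
  P(Z=1)·L_1 = 0.24 × 0.327707 = 0.0786497
  P(Z=2)·L_2 = 0.33 × 0.267078 = 0.0881358
  P(Z=3)·L_3 = 0.43 × 0.213623 = 0.0918579
Denominator: 0.0786497 + 0.0881358 + 0.0918579 = 0.258643
Responsibility of Species 1: 0.0786497 / 0.258643 ≈ 0.3041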